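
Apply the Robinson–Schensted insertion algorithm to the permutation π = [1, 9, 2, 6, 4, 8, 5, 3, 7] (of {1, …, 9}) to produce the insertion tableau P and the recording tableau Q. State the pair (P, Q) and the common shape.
P = [1, 2, 3, 5, 7] / [4, 8] / [6] / [9];  Q = [1, 2, 4, 6, 9] / [3, 7] / [5] / [8];  common shape = (5, 2, 1, 1)

Row-insert the values π_1, π_2, … into P one at a time, bumping the leftmost entry strictly greater than the inserted value down to the next row. The recording tableau Q records, in position (i, j), the step at which that cell was added to P.
  Insert 1 (step 1): P = [1];  Q = [1]
  Insert 9 (step 2): P = [1, 9];  Q = [1, 2]
  Insert 2 (step 3): P = [1, 2] / [9];  Q = [1, 2] / [3]
  Insert 6 (step 4): P = [1, 2, 6] / [9];  Q = [1, 2, 4] / [3]
  Insert 4 (step 5): P = [1, 2, 4] / [6] / [9];  Q = [1, 2, 4] / [3] / [5]
  Insert 8 (step 6): P = [1, 2, 4, 8] / [6] / [9];  Q = [1, 2, 4, 6] / [3] / [5]
  Insert 5 (step 7): P = [1, 2, 4, 5] / [6, 8] / [9];  Q = [1, 2, 4, 6] / [3, 7] / [5]
  Insert 3 (step 8): P = [1, 2, 3, 5] / [4, 8] / [6] / [9];  Q = [1, 2, 4, 6] / [3, 7] / [5] / [8]
  Insert 7 (step 9): P = [1, 2, 3, 5, 7] / [4, 8] / [6] / [9];  Q = [1, 2, 4, 6, 9] / [3, 7] / [5] / [8]
Final shape: (5, 2, 1, 1).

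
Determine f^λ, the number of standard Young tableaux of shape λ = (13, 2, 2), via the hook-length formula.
# SYT of shape (13, 2, 2) = 3536

Hook-length formula: f^λ = n! / Π hook(c), product over all cells c of the Young diagram. For λ = (13, 2, 2), n = 17 boxes. Hook lengths by row (left-to-right, top-to-bottom): [15, 14, 11, 10, 9, 8, 7, 6, 5, 4, 3, 2, 1]; [3, 2]; [2, 1]. Product of hooks = 100590336000. So f^λ = 17! / 100590336000 = 355687428096000 / 100590336000 = 3536.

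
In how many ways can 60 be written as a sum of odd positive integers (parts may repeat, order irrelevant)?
p_odd(60) = 10880

Enumerate partitions using only odd parts via the recurrence o(n, m) = o(n, m−2) + o(n−m, m) over odd m, starting from the largest odd part ≤ n. This gives p_odd(60) = 10880. (Euler's theorem: equals the count of distinct-part partitions.)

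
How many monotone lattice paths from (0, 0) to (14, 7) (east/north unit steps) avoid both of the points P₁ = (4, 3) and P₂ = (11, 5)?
Number of paths = 50165

Inclusion–exclusion. Total paths: C(21, 14) = 116280. Through P₁: C(7, 4)·C(14, 10) = 35035. Through P₂: C(16, 11)·C(5, 3) = 43680. Since P₁ is strictly southwest of P₂, a monotone path through both must visit P₁ then P₂; paths through both = C(7, 4)·C(9, 7)·C(5, 3) = 12600. Avoid both = 116280 − 35035 − 43680 + 12600 = 50165.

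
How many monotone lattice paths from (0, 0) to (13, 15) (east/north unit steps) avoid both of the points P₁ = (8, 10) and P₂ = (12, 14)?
Number of paths = 13225864

Inclusion–exclusion. Total paths: C(28, 13) = 37442160. Through P₁: C(18, 8)·C(10, 5) = 11027016. Through P₂: C(26, 12)·C(2, 1) = 19315400. Since P₁ is strictly southwest of P₂, a monotone path through both must visit P₁ then P₂; paths through both = C(18, 8)·C(8, 4)·C(2, 1) = 6126120. Avoid both = 37442160 − 11027016 − 19315400 + 6126120 = 13225864.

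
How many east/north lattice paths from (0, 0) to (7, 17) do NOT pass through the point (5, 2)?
Number of paths = 343248

Total paths from (0, 0) to (7, 17): C(24, 7) = 346104. Paths through (5, 2): (paths (0, 0) → (5, 2)) × (paths (5, 2) → (7, 17)) = C(7, 5) · C(17, 2) = 21 · 136 = 2856. Avoidance count = 346104 − 2856 = 343248.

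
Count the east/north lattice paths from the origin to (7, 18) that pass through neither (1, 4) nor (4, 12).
Number of paths = 203320

Inclusion–exclusion. Total paths: C(25, 7) = 480700. Through P₁: C(5, 1)·C(20, 6) = 193800. Through P₂: C(16, 4)·C(9, 3) = 152880. Since P₁ is strictly southwest of P₂, a monotone path through both must visit P₁ then P₂; paths through both = C(5, 1)·C(11, 3)·C(9, 3) = 69300. Avoid both = 480700 − 193800 − 152880 + 69300 = 203320.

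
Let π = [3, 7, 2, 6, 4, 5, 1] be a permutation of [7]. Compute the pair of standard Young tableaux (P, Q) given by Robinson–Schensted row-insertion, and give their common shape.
P = [1, 4, 5] / [2, 6] / [3] / [7];  Q = [1, 2, 6] / [3, 4] / [5] / [7];  common shape = (3, 2, 1, 1)

Row-insert the values π_1, π_2, … into P one at a time, bumping the leftmost entry strictly greater than the inserted value down to the next row. The recording tableau Q records, in position (i, j), the step at which that cell was added to P.
  Insert 3 (step 1): P = [3];  Q = [1]
  Insert 7 (step 2): P = [3, 7];  Q = [1, 2]
  Insert 2 (step 3): P = [2, 7] / [3];  Q = [1, 2] / [3]
  Insert 6 (step 4): P = [2, 6] / [3, 7];  Q = [1, 2] / [3, 4]
  Insert 4 (step 5): P = [2, 4] / [3, 6] / [7];  Q = [1, 2] / [3, 4] / [5]
  Insert 5 (step 6): P = [2, 4, 5] / [3, 6] / [7];  Q = [1, 2, 6] / [3, 4] / [5]
  Insert 1 (step 7): P = [1, 4, 5] / [2, 6] / [3] / [7];  Q = [1, 2, 6] / [3, 4] / [5] / [7]
Final shape: (3, 2, 1, 1).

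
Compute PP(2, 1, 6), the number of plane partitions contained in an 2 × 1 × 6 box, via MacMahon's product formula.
PP(2, 1, 6) = 28

Evaluate the triple product over i = 1..2, j = 1..1, k = 1..6. The factors are (2/1) · (3/2) · (4/3) · (5/4) · (6/5) · (7/6) · (3/2) · (4/3) · … (12 factors total). The numerators and denominators telescope so the product is an integer; carrying out the multiplication exactly gives PP(2, 1, 6) = 28.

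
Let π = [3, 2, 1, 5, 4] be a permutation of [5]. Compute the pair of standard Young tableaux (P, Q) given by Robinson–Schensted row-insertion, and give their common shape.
P = [1, 4] / [2, 5] / [3];  Q = [1, 4] / [2, 5] / [3];  common shape = (2, 2, 1)

Row-insert the values π_1, π_2, … into P one at a time, bumping the leftmost entry strictly greater than the inserted value down to the next row. The recording tableau Q records, in position (i, j), the step at which that cell was added to P.
  Insert 3 (step 1): P = [3];  Q = [1]
  Insert 2 (step 2): P = [2] / [3];  Q = [1] / [2]
  Insert 1 (step 3): P = [1] / [2] / [3];  Q = [1] / [2] / [3]
  Insert 5 (step 4): P = [1, 5] / [2] / [3];  Q = [1, 4] / [2] / [3]
  Insert 4 (step 5): P = [1, 4] / [2, 5] / [3];  Q = [1, 4] / [2, 5] / [3]
Final shape: (2, 2, 1).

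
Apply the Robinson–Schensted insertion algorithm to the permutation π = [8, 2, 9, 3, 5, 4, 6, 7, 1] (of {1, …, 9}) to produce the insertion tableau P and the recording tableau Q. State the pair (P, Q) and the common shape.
P = [1, 3, 4, 6, 7] / [2, 9] / [5] / [8];  Q = [1, 3, 5, 7, 8] / [2, 4] / [6] / [9];  common shape = (5, 2, 1, 1)

Row-insert the values π_1, π_2, … into P one at a time, bumping the leftmost entry strictly greater than the inserted value down to the next row. The recording tableau Q records, in position (i, j), the step at which that cell was added to P.
  Insert 8 (step 1): P = [8];  Q = [1]
  Insert 2 (step 2): P = [2] / [8];  Q = [1] / [2]
  Insert 9 (step 3): P = [2, 9] / [8];  Q = [1, 3] / [2]
  Insert 3 (step 4): P = [2, 3] / [8, 9];  Q = [1, 3] / [2, 4]
  Insert 5 (step 5): P = [2, 3, 5] / [8, 9];  Q = [1, 3, 5] / [2, 4]
  Insert 4 (step 6): P = [2, 3, 4] / [5, 9] / [8];  Q = [1, 3, 5] / [2, 4] / [6]
  Insert 6 (step 7): P = [2, 3, 4, 6] / [5, 9] / [8];  Q = [1, 3, 5, 7] / [2, 4] / [6]
  Insert 7 (step 8): P = [2, 3, 4, 6, 7] / [5, 9] / [8];  Q = [1, 3, 5, 7, 8] / [2, 4] / [6]
  Insert 1 (step 9): P = [1, 3, 4, 6, 7] / [2, 9] / [5] / [8];  Q = [1, 3, 5, 7, 8] / [2, 4] / [6] / [9]
Final shape: (5, 2, 1, 1).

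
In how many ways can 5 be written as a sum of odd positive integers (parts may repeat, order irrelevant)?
p_odd(5) = 3

Partitions of 5 using only odd parts 1, 3, 5, …: 5, 3+1+1, 1+1+1+1+1. There are 3. (Euler: this equals q(5), the number of distinct-part partitions.)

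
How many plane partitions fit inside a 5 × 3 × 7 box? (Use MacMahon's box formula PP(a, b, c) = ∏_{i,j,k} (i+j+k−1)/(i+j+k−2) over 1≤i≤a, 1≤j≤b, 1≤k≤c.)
PP(5, 3, 7) = 16195608

Evaluate the triple product over i = 1..5, j = 1..3, k = 1..7. The factors are (2/1) · (3/2) · (4/3) · (5/4) · (6/5) · (7/6) · (8/7) · (3/2) · … (105 factors total). The numerators and denominators telescope so the product is an integer; carrying out the multiplication exactly gives PP(5, 3, 7) = 16195608.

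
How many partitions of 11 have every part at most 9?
p(11, parts ≤ 9) = 54

Partitions of 11 with all parts ≤ 9: 9+2, 9+1+1, 8+3, 8+2+1, 8+1+1+1, 7+4, 7+3+1, 7+2+2, 7+2+1+1, 7+1+1+1+1, 6+5, 6+4+1, 6+3+2, 6+3+1+1, 6+2+2+1, 6+2+1+1+1, 6+1+1+1+1+1, 5+5+1, 5+4+2, 5+4+1+1, 5+3+3, 5+3+2+1, 5+3+1+1+1, 5+2+2+2, 5+2+2+1+1, 5+2+1+1+1+1, 5+1+1+1+1+1+1, 4+4+3, 4+4+2+1, 4+4+1+1+1, … (54 total). Count = 54.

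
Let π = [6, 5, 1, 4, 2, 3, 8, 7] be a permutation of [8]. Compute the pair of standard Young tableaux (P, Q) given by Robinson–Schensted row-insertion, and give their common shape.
P = [1, 2, 3, 7] / [4, 8] / [5] / [6];  Q = [1, 4, 6, 7] / [2, 8] / [3] / [5];  common shape = (4, 2, 1, 1)

Row-insert the values π_1, π_2, … into P one at a time, bumping the leftmost entry strictly greater than the inserted value down to the next row. The recording tableau Q records, in position (i, j), the step at which that cell was added to P.
  Insert 6 (step 1): P = [6];  Q = [1]
  Insert 5 (step 2): P = [5] / [6];  Q = [1] / [2]
  Insert 1 (step 3): P = [1] / [5] / [6];  Q = [1] / [2] / [3]
  Insert 4 (step 4): P = [1, 4] / [5] / [6];  Q = [1, 4] / [2] / [3]
  Insert 2 (step 5): P = [1, 2] / [4] / [5] / [6];  Q = [1, 4] / [2] / [3] / [5]
  Insert 3 (step 6): P = [1, 2, 3] / [4] / [5] / [6];  Q = [1, 4, 6] / [2] / [3] / [5]
  Insert 8 (step 7): P = [1, 2, 3, 8] / [4] / [5] / [6];  Q = [1, 4, 6, 7] / [2] / [3] / [5]
  Insert 7 (step 8): P = [1, 2, 3, 7] / [4, 8] / [5] / [6];  Q = [1, 4, 6, 7] / [2, 8] / [3] / [5]
Final shape: (4, 2, 1, 1).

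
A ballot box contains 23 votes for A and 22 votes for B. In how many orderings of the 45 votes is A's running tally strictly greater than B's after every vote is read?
Strict-lead orderings = 91482563640

Total orderings of the 45 votes with 23 for A: C(45, 23) = 4116715363800. By the Bertrand ballot formula (Cycle Lemma / reflection principle), the number of orderings in which A is strictly ahead of B throughout is (p − q)/(p + q) · C(p + q, p) = (23 − 22)/(23 + 22) · 4116715363800 = 91482563640.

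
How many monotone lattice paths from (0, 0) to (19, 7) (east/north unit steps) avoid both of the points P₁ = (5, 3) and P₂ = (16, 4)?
Number of paths = 402980

Inclusion–exclusion. Total paths: C(26, 19) = 657800. Through P₁: C(8, 5)·C(18, 14) = 171360. Through P₂: C(20, 16)·C(6, 3) = 96900. Since P₁ is strictly southwest of P₂, a monotone path through both must visit P₁ then P₂; paths through both = C(8, 5)·C(12, 11)·C(6, 3) = 13440. Avoid both = 657800 − 171360 − 96900 + 13440 = 402980.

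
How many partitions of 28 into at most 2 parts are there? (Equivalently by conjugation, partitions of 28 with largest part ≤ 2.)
p(28, parts ≤ 2) = 15

Use the recurrence p(n, m) = p(n, m−1) + p(n−m, m): either the largest part is < m (count p(n, m−1)) or the largest part is exactly m (remove one copy of m, count p(n−m, m)). With p(0, ·) = 1 this gives p(28, parts ≤ 2) = 15. (By conjugating Young diagrams, this also counts partitions of 28 into at most 2 parts.)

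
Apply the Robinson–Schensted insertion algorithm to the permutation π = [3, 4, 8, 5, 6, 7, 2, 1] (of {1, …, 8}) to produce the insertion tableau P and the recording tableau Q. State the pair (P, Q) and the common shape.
P = [1, 4, 5, 6, 7] / [2] / [3] / [8];  Q = [1, 2, 3, 5, 6] / [4] / [7] / [8];  common shape = (5, 1, 1, 1)

Row-insert the values π_1, π_2, … into P one at a time, bumping the leftmost entry strictly greater than the inserted value down to the next row. The recording tableau Q records, in position (i, j), the step at which that cell was added to P.
  Insert 3 (step 1): P = [3];  Q = [1]
  Insert 4 (step 2): P = [3, 4];  Q = [1, 2]
  Insert 8 (step 3): P = [3, 4, 8];  Q = [1, 2, 3]
  Insert 5 (step 4): P = [3, 4, 5] / [8];  Q = [1, 2, 3] / [4]
  Insert 6 (step 5): P = [3, 4, 5, 6] / [8];  Q = [1, 2, 3, 5] / [4]
  Insert 7 (step 6): P = [3, 4, 5, 6, 7] / [8];  Q = [1, 2, 3, 5, 6] / [4]
  Insert 2 (step 7): P = [2, 4, 5, 6, 7] / [3] / [8];  Q = [1, 2, 3, 5, 6] / [4] / [7]
  Insert 1 (step 8): P = [1, 4, 5, 6, 7] / [2] / [3] / [8];  Q = [1, 2, 3, 5, 6] / [4] / [7] / [8]
Final shape: (5, 1, 1, 1).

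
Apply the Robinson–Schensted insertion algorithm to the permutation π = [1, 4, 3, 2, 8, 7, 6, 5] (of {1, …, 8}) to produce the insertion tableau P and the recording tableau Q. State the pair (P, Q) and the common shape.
P = [1, 2, 5] / [3, 6] / [4, 7] / [8];  Q = [1, 2, 5] / [3, 6] / [4, 7] / [8];  common shape = (3, 2, 2, 1)

Row-insert the values π_1, π_2, … into P one at a time, bumping the leftmost entry strictly greater than the inserted value down to the next row. The recording tableau Q records, in position (i, j), the step at which that cell was added to P.
  Insert 1 (step 1): P = [1];  Q = [1]
  Insert 4 (step 2): P = [1, 4];  Q = [1, 2]
  Insert 3 (step 3): P = [1, 3] / [4];  Q = [1, 2] / [3]
  Insert 2 (step 4): P = [1, 2] / [3] / [4];  Q = [1, 2] / [3] / [4]
  Insert 8 (step 5): P = [1, 2, 8] / [3] / [4];  Q = [1, 2, 5] / [3] / [4]
  Insert 7 (step 6): P = [1, 2, 7] / [3, 8] / [4];  Q = [1, 2, 5] / [3, 6] / [4]
  Insert 6 (step 7): P = [1, 2, 6] / [3, 7] / [4, 8];  Q = [1, 2, 5] / [3, 6] / [4, 7]
  Insert 5 (step 8): P = [1, 2, 5] / [3, 6] / [4, 7] / [8];  Q = [1, 2, 5] / [3, 6] / [4, 7] / [8]
Final shape: (3, 2, 2, 1).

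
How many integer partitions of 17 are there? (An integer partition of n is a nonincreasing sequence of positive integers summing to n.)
p(17) = 297

Compute p(n) via the recurrence p(n, m) = p(n, m−1) + p(n−m, m), where p(n, m) counts partitions of n with all parts ≤ m and p(n) = p(n, n). The base cases are p(0, m) = 1 and p(n, 0) = 0 for n > 0. Filling the table yields p(17) = 297. (Euler's pentagonal recurrence is an alternative.)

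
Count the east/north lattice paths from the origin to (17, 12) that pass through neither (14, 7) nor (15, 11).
Number of paths = 23949975

Inclusion–exclusion. Total paths: C(29, 17) = 51895935. Through P₁: C(21, 14)·C(8, 3) = 6511680. Through P₂: C(26, 15)·C(3, 2) = 23178480. Since P₁ is strictly southwest of P₂, a monotone path through both must visit P₁ then P₂; paths through both = C(21, 14)·C(5, 1)·C(3, 2) = 1744200. Avoid both = 51895935 − 6511680 − 23178480 + 1744200 = 23949975.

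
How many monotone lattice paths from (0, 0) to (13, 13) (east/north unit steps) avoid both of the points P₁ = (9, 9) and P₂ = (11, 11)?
Number of paths = 4514928

Inclusion–exclusion. Total paths: C(26, 13) = 10400600. Through P₁: C(18, 9)·C(8, 4) = 3403400. Through P₂: C(22, 11)·C(4, 2) = 4232592. Since P₁ is strictly southwest of P₂, a monotone path through both must visit P₁ then P₂; paths through both = C(18, 9)·C(4, 2)·C(4, 2) = 1750320. Avoid both = 10400600 − 3403400 − 4232592 + 1750320 = 4514928.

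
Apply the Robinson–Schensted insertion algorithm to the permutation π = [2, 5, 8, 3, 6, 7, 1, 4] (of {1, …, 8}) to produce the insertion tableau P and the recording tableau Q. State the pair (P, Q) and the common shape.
P = [1, 3, 4, 7] / [2, 6] / [5, 8];  Q = [1, 2, 3, 6] / [4, 5] / [7, 8];  common shape = (4, 2, 2)

Row-insert the values π_1, π_2, … into P one at a time, bumping the leftmost entry strictly greater than the inserted value down to the next row. The recording tableau Q records, in position (i, j), the step at which that cell was added to P.
  Insert 2 (step 1): P = [2];  Q = [1]
  Insert 5 (step 2): P = [2, 5];  Q = [1, 2]
  Insert 8 (step 3): P = [2, 5, 8];  Q = [1, 2, 3]
  Insert 3 (step 4): P = [2, 3, 8] / [5];  Q = [1, 2, 3] / [4]
  Insert 6 (step 5): P = [2, 3, 6] / [5, 8];  Q = [1, 2, 3] / [4, 5]
  Insert 7 (step 6): P = [2, 3, 6, 7] / [5, 8];  Q = [1, 2, 3, 6] / [4, 5]
  Insert 1 (step 7): P = [1, 3, 6, 7] / [2, 8] / [5];  Q = [1, 2, 3, 6] / [4, 5] / [7]
  Insert 4 (step 8): P = [1, 3, 4, 7] / [2, 6] / [5, 8];  Q = [1, 2, 3, 6] / [4, 5] / [7, 8]
Final shape: (4, 2, 2).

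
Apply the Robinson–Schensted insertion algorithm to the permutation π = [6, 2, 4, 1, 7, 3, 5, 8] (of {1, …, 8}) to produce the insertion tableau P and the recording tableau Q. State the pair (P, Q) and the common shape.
P = [1, 3, 5, 8] / [2, 4, 7] / [6];  Q = [1, 3, 5, 8] / [2, 6, 7] / [4];  common shape = (4, 3, 1)

Row-insert the values π_1, π_2, … into P one at a time, bumping the leftmost entry strictly greater than the inserted value down to the next row. The recording tableau Q records, in position (i, j), the step at which that cell was added to P.
  Insert 6 (step 1): P = [6];  Q = [1]
  Insert 2 (step 2): P = [2] / [6];  Q = [1] / [2]
  Insert 4 (step 3): P = [2, 4] / [6];  Q = [1, 3] / [2]
  Insert 1 (step 4): P = [1, 4] / [2] / [6];  Q = [1, 3] / [2] / [4]
  Insert 7 (step 5): P = [1, 4, 7] / [2] / [6];  Q = [1, 3, 5] / [2] / [4]
  Insert 3 (step 6): P = [1, 3, 7] / [2, 4] / [6];  Q = [1, 3, 5] / [2, 6] / [4]
  Insert 5 (step 7): P = [1, 3, 5] / [2, 4, 7] / [6];  Q = [1, 3, 5] / [2, 6, 7] / [4]
  Insert 8 (step 8): P = [1, 3, 5, 8] / [2, 4, 7] / [6];  Q = [1, 3, 5, 8] / [2, 6, 7] / [4]
Final shape: (4, 3, 1).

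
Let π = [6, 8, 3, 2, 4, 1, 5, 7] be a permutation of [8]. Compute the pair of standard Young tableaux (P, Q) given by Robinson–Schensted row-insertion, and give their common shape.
P = [1, 4, 5, 7] / [2, 8] / [3] / [6];  Q = [1, 2, 7, 8] / [3, 5] / [4] / [6];  common shape = (4, 2, 1, 1)

Row-insert the values π_1, π_2, … into P one at a time, bumping the leftmost entry strictly greater than the inserted value down to the next row. The recording tableau Q records, in position (i, j), the step at which that cell was added to P.
  Insert 6 (step 1): P = [6];  Q = [1]
  Insert 8 (step 2): P = [6, 8];  Q = [1, 2]
  Insert 3 (step 3): P = [3, 8] / [6];  Q = [1, 2] / [3]
  Insert 2 (step 4): P = [2, 8] / [3] / [6];  Q = [1, 2] / [3] / [4]
  Insert 4 (step 5): P = [2, 4] / [3, 8] / [6];  Q = [1, 2] / [3, 5] / [4]
  Insert 1 (step 6): P = [1, 4] / [2, 8] / [3] / [6];  Q = [1, 2] / [3, 5] / [4] / [6]
  Insert 5 (step 7): P = [1, 4, 5] / [2, 8] / [3] / [6];  Q = [1, 2, 7] / [3, 5] / [4] / [6]
  Insert 7 (step 8): P = [1, 4, 5, 7] / [2, 8] / [3] / [6];  Q = [1, 2, 7, 8] / [3, 5] / [4] / [6]
Final shape: (4, 2, 1, 1).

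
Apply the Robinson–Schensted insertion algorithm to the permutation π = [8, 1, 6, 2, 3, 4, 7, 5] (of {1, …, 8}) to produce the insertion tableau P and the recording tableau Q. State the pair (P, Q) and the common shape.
P = [1, 2, 3, 4, 5] / [6, 7] / [8];  Q = [1, 3, 5, 6, 7] / [2, 8] / [4];  common shape = (5, 2, 1)

Row-insert the values π_1, π_2, … into P one at a time, bumping the leftmost entry strictly greater than the inserted value down to the next row. The recording tableau Q records, in position (i, j), the step at which that cell was added to P.
  Insert 8 (step 1): P = [8];  Q = [1]
  Insert 1 (step 2): P = [1] / [8];  Q = [1] / [2]
  Insert 6 (step 3): P = [1, 6] / [8];  Q = [1, 3] / [2]
  Insert 2 (step 4): P = [1, 2] / [6] / [8];  Q = [1, 3] / [2] / [4]
  Insert 3 (step 5): P = [1, 2, 3] / [6] / [8];  Q = [1, 3, 5] / [2] / [4]
  Insert 4 (step 6): P = [1, 2, 3, 4] / [6] / [8];  Q = [1, 3, 5, 6] / [2] / [4]
  Insert 7 (step 7): P = [1, 2, 3, 4, 7] / [6] / [8];  Q = [1, 3, 5, 6, 7] / [2] / [4]
  Insert 5 (step 8): P = [1, 2, 3, 4, 5] / [6, 7] / [8];  Q = [1, 3, 5, 6, 7] / [2, 8] / [4]
Final shape: (5, 2, 1).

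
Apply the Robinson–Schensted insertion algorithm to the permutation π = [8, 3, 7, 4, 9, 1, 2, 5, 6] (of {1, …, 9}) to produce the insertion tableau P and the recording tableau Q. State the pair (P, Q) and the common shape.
P = [1, 2, 5, 6] / [3, 4, 9] / [7] / [8];  Q = [1, 3, 5, 9] / [2, 7, 8] / [4] / [6];  common shape = (4, 3, 1, 1)

Row-insert the values π_1, π_2, … into P one at a time, bumping the leftmost entry strictly greater than the inserted value down to the next row. The recording tableau Q records, in position (i, j), the step at which that cell was added to P.
  Insert 8 (step 1): P = [8];  Q = [1]
  Insert 3 (step 2): P = [3] / [8];  Q = [1] / [2]
  Insert 7 (step 3): P = [3, 7] / [8];  Q = [1, 3] / [2]
  Insert 4 (step 4): P = [3, 4] / [7] / [8];  Q = [1, 3] / [2] / [4]
  Insert 9 (step 5): P = [3, 4, 9] / [7] / [8];  Q = [1, 3, 5] / [2] / [4]
  Insert 1 (step 6): P = [1, 4, 9] / [3] / [7] / [8];  Q = [1, 3, 5] / [2] / [4] / [6]
  Insert 2 (step 7): P = [1, 2, 9] / [3, 4] / [7] / [8];  Q = [1, 3, 5] / [2, 7] / [4] / [6]
  Insert 5 (step 8): P = [1, 2, 5] / [3, 4, 9] / [7] / [8];  Q = [1, 3, 5] / [2, 7, 8] / [4] / [6]
  Insert 6 (step 9): P = [1, 2, 5, 6] / [3, 4, 9] / [7] / [8];  Q = [1, 3, 5, 9] / [2, 7, 8] / [4] / [6]
Final shape: (4, 3, 1, 1).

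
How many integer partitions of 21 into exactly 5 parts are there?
p(21, 5 parts) = 101

Partitions of n into exactly k parts are in bijection with partitions of n − k into at most k parts (subtract 1 from each part). So p(21, exactly 5) = p(16, parts ≤ 5). Computing via the recurrence p(m, j) = p(m, j−1) + p(m−j, j) gives 101.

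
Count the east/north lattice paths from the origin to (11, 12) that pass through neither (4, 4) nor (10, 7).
Number of paths = 820220

Inclusion–exclusion. Total paths: C(23, 11) = 1352078. Through P₁: C(8, 4)·C(15, 7) = 450450. Through P₂: C(17, 10)·C(6, 1) = 116688. Since P₁ is strictly southwest of P₂, a monotone path through both must visit P₁ then P₂; paths through both = C(8, 4)·C(9, 6)·C(6, 1) = 35280. Avoid both = 1352078 − 450450 − 116688 + 35280 = 820220.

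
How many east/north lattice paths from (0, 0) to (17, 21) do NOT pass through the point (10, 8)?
Number of paths = 25389023220

Total paths from (0, 0) to (17, 21): C(38, 17) = 28781143380. Paths through (10, 8): (paths (0, 0) → (10, 8)) × (paths (10, 8) → (17, 21)) = C(18, 10) · C(20, 7) = 43758 · 77520 = 3392120160. Avoidance count = 28781143380 − 3392120160 = 25389023220.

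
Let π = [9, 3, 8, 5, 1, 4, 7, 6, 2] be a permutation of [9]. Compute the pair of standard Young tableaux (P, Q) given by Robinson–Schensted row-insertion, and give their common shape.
P = [1, 2, 6] / [3, 4, 7] / [5] / [8] / [9];  Q = [1, 3, 7] / [2, 6, 8] / [4] / [5] / [9];  common shape = (3, 3, 1, 1, 1)

Row-insert the values π_1, π_2, … into P one at a time, bumping the leftmost entry strictly greater than the inserted value down to the next row. The recording tableau Q records, in position (i, j), the step at which that cell was added to P.
  Insert 9 (step 1): P = [9];  Q = [1]
  Insert 3 (step 2): P = [3] / [9];  Q = [1] / [2]
  Insert 8 (step 3): P = [3, 8] / [9];  Q = [1, 3] / [2]
  Insert 5 (step 4): P = [3, 5] / [8] / [9];  Q = [1, 3] / [2] / [4]
  Insert 1 (step 5): P = [1, 5] / [3] / [8] / [9];  Q = [1, 3] / [2] / [4] / [5]
  Insert 4 (step 6): P = [1, 4] / [3, 5] / [8] / [9];  Q = [1, 3] / [2, 6] / [4] / [5]
  Insert 7 (step 7): P = [1, 4, 7] / [3, 5] / [8] / [9];  Q = [1, 3, 7] / [2, 6] / [4] / [5]
  Insert 6 (step 8): P = [1, 4, 6] / [3, 5, 7] / [8] / [9];  Q = [1, 3, 7] / [2, 6, 8] / [4] / [5]
  Insert 2 (step 9): P = [1, 2, 6] / [3, 4, 7] / [5] / [8] / [9];  Q = [1, 3, 7] / [2, 6, 8] / [4] / [5] / [9]
Final shape: (3, 3, 1, 1, 1).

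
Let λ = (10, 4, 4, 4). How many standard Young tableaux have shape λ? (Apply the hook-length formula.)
# SYT of shape (10, 4, 4, 4) = 87744888

Hook-length formula: f^λ = n! / Π hook(c), product over all cells c of the Young diagram. For λ = (10, 4, 4, 4), n = 22 boxes. Hook lengths by row (left-to-right, top-to-bottom): [13, 12, 11, 10, 6, 5, 4, 3, 2, 1]; [6, 5, 4, 3]; [5, 4, 3, 2]; [4, 3, 2, 1]. Product of hooks = 12809871360000. So f^λ = 22! / 12809871360000 = 1124000727777607680000 / 12809871360000 = 87744888.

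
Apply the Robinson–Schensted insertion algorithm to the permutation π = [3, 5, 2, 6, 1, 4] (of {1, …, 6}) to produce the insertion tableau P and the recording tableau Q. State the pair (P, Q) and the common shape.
P = [1, 4, 6] / [2, 5] / [3];  Q = [1, 2, 4] / [3, 6] / [5];  common shape = (3, 2, 1)

Row-insert the values π_1, π_2, … into P one at a time, bumping the leftmost entry strictly greater than the inserted value down to the next row. The recording tableau Q records, in position (i, j), the step at which that cell was added to P.
  Insert 3 (step 1): P = [3];  Q = [1]
  Insert 5 (step 2): P = [3, 5];  Q = [1, 2]
  Insert 2 (step 3): P = [2, 5] / [3];  Q = [1, 2] / [3]
  Insert 6 (step 4): P = [2, 5, 6] / [3];  Q = [1, 2, 4] / [3]
  Insert 1 (step 5): P = [1, 5, 6] / [2] / [3];  Q = [1, 2, 4] / [3] / [5]
  Insert 4 (step 6): P = [1, 4, 6] / [2, 5] / [3];  Q = [1, 2, 4] / [3, 6] / [5]
Final shape: (3, 2, 1).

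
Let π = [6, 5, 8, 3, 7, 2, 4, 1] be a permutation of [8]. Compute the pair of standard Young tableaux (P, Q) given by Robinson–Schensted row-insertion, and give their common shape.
P = [1, 4] / [2, 7] / [3, 8] / [5] / [6];  Q = [1, 3] / [2, 5] / [4, 7] / [6] / [8];  common shape = (2, 2, 2, 1, 1)

Row-insert the values π_1, π_2, … into P one at a time, bumping the leftmost entry strictly greater than the inserted value down to the next row. The recording tableau Q records, in position (i, j), the step at which that cell was added to P.
  Insert 6 (step 1): P = [6];  Q = [1]
  Insert 5 (step 2): P = [5] / [6];  Q = [1] / [2]
  Insert 8 (step 3): P = [5, 8] / [6];  Q = [1, 3] / [2]
  Insert 3 (step 4): P = [3, 8] / [5] / [6];  Q = [1, 3] / [2] / [4]
  Insert 7 (step 5): P = [3, 7] / [5, 8] / [6];  Q = [1, 3] / [2, 5] / [4]
  Insert 2 (step 6): P = [2, 7] / [3, 8] / [5] / [6];  Q = [1, 3] / [2, 5] / [4] / [6]
  Insert 4 (step 7): P = [2, 4] / [3, 7] / [5, 8] / [6];  Q = [1, 3] / [2, 5] / [4, 7] / [6]
  Insert 1 (step 8): P = [1, 4] / [2, 7] / [3, 8] / [5] / [6];  Q = [1, 3] / [2, 5] / [4, 7] / [6] / [8]
Final shape: (2, 2, 2, 1, 1).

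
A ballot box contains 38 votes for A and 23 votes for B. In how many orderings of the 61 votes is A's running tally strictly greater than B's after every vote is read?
Strict-lead orderings = 9231052271395500

Total orderings of the 61 votes with 38 for A: C(61, 38) = 37539612570341700. By the Bertrand ballot formula (Cycle Lemma / reflection principle), the number of orderings in which A is strictly ahead of B throughout is (p − q)/(p + q) · C(p + q, p) = (38 − 23)/(38 + 23) · 37539612570341700 = 9231052271395500.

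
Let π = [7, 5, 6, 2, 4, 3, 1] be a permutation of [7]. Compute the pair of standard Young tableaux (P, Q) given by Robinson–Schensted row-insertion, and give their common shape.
P = [1, 3] / [2, 6] / [4] / [5] / [7];  Q = [1, 3] / [2, 5] / [4] / [6] / [7];  common shape = (2, 2, 1, 1, 1)

Row-insert the values π_1, π_2, … into P one at a time, bumping the leftmost entry strictly greater than the inserted value down to the next row. The recording tableau Q records, in position (i, j), the step at which that cell was added to P.
  Insert 7 (step 1): P = [7];  Q = [1]
  Insert 5 (step 2): P = [5] / [7];  Q = [1] / [2]
  Insert 6 (step 3): P = [5, 6] / [7];  Q = [1, 3] / [2]
  Insert 2 (step 4): P = [2, 6] / [5] / [7];  Q = [1, 3] / [2] / [4]
  Insert 4 (step 5): P = [2, 4] / [5, 6] / [7];  Q = [1, 3] / [2, 5] / [4]
  Insert 3 (step 6): P = [2, 3] / [4, 6] / [5] / [7];  Q = [1, 3] / [2, 5] / [4] / [6]
  Insert 1 (step 7): P = [1, 3] / [2, 6] / [4] / [5] / [7];  Q = [1, 3] / [2, 5] / [4] / [6] / [7]
Final shape: (2, 2, 1, 1, 1).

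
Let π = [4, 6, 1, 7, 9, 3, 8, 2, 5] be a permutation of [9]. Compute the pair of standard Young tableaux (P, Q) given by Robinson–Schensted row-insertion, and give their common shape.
P = [1, 2, 5, 8] / [3, 6, 7] / [4, 9];  Q = [1, 2, 4, 5] / [3, 6, 7] / [8, 9];  common shape = (4, 3, 2)

Row-insert the values π_1, π_2, … into P one at a time, bumping the leftmost entry strictly greater than the inserted value down to the next row. The recording tableau Q records, in position (i, j), the step at which that cell was added to P.
  Insert 4 (step 1): P = [4];  Q = [1]
  Insert 6 (step 2): P = [4, 6];  Q = [1, 2]
  Insert 1 (step 3): P = [1, 6] / [4];  Q = [1, 2] / [3]
  Insert 7 (step 4): P = [1, 6, 7] / [4];  Q = [1, 2, 4] / [3]
  Insert 9 (step 5): P = [1, 6, 7, 9] / [4];  Q = [1, 2, 4, 5] / [3]
  Insert 3 (step 6): P = [1, 3, 7, 9] / [4, 6];  Q = [1, 2, 4, 5] / [3, 6]
  Insert 8 (step 7): P = [1, 3, 7, 8] / [4, 6, 9];  Q = [1, 2, 4, 5] / [3, 6, 7]
  Insert 2 (step 8): P = [1, 2, 7, 8] / [3, 6, 9] / [4];  Q = [1, 2, 4, 5] / [3, 6, 7] / [8]
  Insert 5 (step 9): P = [1, 2, 5, 8] / [3, 6, 7] / [4, 9];  Q = [1, 2, 4, 5] / [3, 6, 7] / [8, 9]
Final shape: (4, 3, 2).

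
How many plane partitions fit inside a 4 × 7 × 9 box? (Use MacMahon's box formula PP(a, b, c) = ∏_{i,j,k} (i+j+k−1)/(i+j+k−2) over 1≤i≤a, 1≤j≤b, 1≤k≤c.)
PP(4, 7, 9) = 10323075958624

Evaluate the triple product over i = 1..4, j = 1..7, k = 1..9. The factors are (2/1) · (3/2) · (4/3) · (5/4) · (6/5) · (7/6) · (8/7) · (9/8) · … (252 factors total). The numerators and denominators telescope so the product is an integer; carrying out the multiplication exactly gives PP(4, 7, 9) = 10323075958624.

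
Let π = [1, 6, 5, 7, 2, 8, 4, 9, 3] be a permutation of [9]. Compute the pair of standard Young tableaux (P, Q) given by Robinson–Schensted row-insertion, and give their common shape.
P = [1, 2, 3, 8, 9] / [4, 7] / [5] / [6];  Q = [1, 2, 4, 6, 8] / [3, 7] / [5] / [9];  common shape = (5, 2, 1, 1)

Row-insert the values π_1, π_2, … into P one at a time, bumping the leftmost entry strictly greater than the inserted value down to the next row. The recording tableau Q records, in position (i, j), the step at which that cell was added to P.
  Insert 1 (step 1): P = [1];  Q = [1]
  Insert 6 (step 2): P = [1, 6];  Q = [1, 2]
  Insert 5 (step 3): P = [1, 5] / [6];  Q = [1, 2] / [3]
  Insert 7 (step 4): P = [1, 5, 7] / [6];  Q = [1, 2, 4] / [3]
  Insert 2 (step 5): P = [1, 2, 7] / [5] / [6];  Q = [1, 2, 4] / [3] / [5]
  Insert 8 (step 6): P = [1, 2, 7, 8] / [5] / [6];  Q = [1, 2, 4, 6] / [3] / [5]
  Insert 4 (step 7): P = [1, 2, 4, 8] / [5, 7] / [6];  Q = [1, 2, 4, 6] / [3, 7] / [5]
  Insert 9 (step 8): P = [1, 2, 4, 8, 9] / [5, 7] / [6];  Q = [1, 2, 4, 6, 8] / [3, 7] / [5]
  Insert 3 (step 9): P = [1, 2, 3, 8, 9] / [4, 7] / [5] / [6];  Q = [1, 2, 4, 6, 8] / [3, 7] / [5] / [9]
Final shape: (5, 2, 1, 1).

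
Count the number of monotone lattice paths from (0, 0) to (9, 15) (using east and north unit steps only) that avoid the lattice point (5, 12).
Number of paths = 1090924

Total paths from (0, 0) to (9, 15): C(24, 9) = 1307504. Paths through (5, 12): (paths (0, 0) → (5, 12)) × (paths (5, 12) → (9, 15)) = C(17, 5) · C(7, 4) = 6188 · 35 = 216580. Avoidance count = 1307504 − 216580 = 1090924.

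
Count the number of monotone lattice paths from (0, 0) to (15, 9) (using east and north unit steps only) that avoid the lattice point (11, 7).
Number of paths = 830144

Total paths from (0, 0) to (15, 9): C(24, 15) = 1307504. Paths through (11, 7): (paths (0, 0) → (11, 7)) × (paths (11, 7) → (15, 9)) = C(18, 11) · C(6, 4) = 31824 · 15 = 477360. Avoidance count = 1307504 − 477360 = 830144.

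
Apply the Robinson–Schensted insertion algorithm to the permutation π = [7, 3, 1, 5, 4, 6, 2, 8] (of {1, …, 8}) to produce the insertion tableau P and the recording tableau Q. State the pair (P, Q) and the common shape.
P = [1, 2, 6, 8] / [3, 4] / [5] / [7];  Q = [1, 4, 6, 8] / [2, 5] / [3] / [7];  common shape = (4, 2, 1, 1)

Row-insert the values π_1, π_2, … into P one at a time, bumping the leftmost entry strictly greater than the inserted value down to the next row. The recording tableau Q records, in position (i, j), the step at which that cell was added to P.
  Insert 7 (step 1): P = [7];  Q = [1]
  Insert 3 (step 2): P = [3] / [7];  Q = [1] / [2]
  Insert 1 (step 3): P = [1] / [3] / [7];  Q = [1] / [2] / [3]
  Insert 5 (step 4): P = [1, 5] / [3] / [7];  Q = [1, 4] / [2] / [3]
  Insert 4 (step 5): P = [1, 4] / [3, 5] / [7];  Q = [1, 4] / [2, 5] / [3]
  Insert 6 (step 6): P = [1, 4, 6] / [3, 5] / [7];  Q = [1, 4, 6] / [2, 5] / [3]
  Insert 2 (step 7): P = [1, 2, 6] / [3, 4] / [5] / [7];  Q = [1, 4, 6] / [2, 5] / [3] / [7]
  Insert 8 (step 8): P = [1, 2, 6, 8] / [3, 4] / [5] / [7];  Q = [1, 4, 6, 8] / [2, 5] / [3] / [7]
Final shape: (4, 2, 1, 1).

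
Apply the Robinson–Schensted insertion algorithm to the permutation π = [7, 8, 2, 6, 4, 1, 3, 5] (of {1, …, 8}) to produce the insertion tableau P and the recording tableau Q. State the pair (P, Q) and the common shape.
P = [1, 3, 5] / [2, 4] / [6, 8] / [7];  Q = [1, 2, 8] / [3, 4] / [5, 7] / [6];  common shape = (3, 2, 2, 1)

Row-insert the values π_1, π_2, … into P one at a time, bumping the leftmost entry strictly greater than the inserted value down to the next row. The recording tableau Q records, in position (i, j), the step at which that cell was added to P.
  Insert 7 (step 1): P = [7];  Q = [1]
  Insert 8 (step 2): P = [7, 8];  Q = [1, 2]
  Insert 2 (step 3): P = [2, 8] / [7];  Q = [1, 2] / [3]
  Insert 6 (step 4): P = [2, 6] / [7, 8];  Q = [1, 2] / [3, 4]
  Insert 4 (step 5): P = [2, 4] / [6, 8] / [7];  Q = [1, 2] / [3, 4] / [5]
  Insert 1 (step 6): P = [1, 4] / [2, 8] / [6] / [7];  Q = [1, 2] / [3, 4] / [5] / [6]
  Insert 3 (step 7): P = [1, 3] / [2, 4] / [6, 8] / [7];  Q = [1, 2] / [3, 4] / [5, 7] / [6]
  Insert 5 (step 8): P = [1, 3, 5] / [2, 4] / [6, 8] / [7];  Q = [1, 2, 8] / [3, 4] / [5, 7] / [6]
Final shape: (3, 2, 2, 1).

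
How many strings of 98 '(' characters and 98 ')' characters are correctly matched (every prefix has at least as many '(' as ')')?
C_98 = 57743358069601357782187700608042856334020731624756611000

These balanced parentheses are counted by the Catalan number C_n = (1/(n + 1)) · C(2n, n). For n = 98: C_98 = (1/99) · C(196, 98) = 5716592448890534420436582360196242777068052430850904489000/99 = 57743358069601357782187700608042856334020731624756611000.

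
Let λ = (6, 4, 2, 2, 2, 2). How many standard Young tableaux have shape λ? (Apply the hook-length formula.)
# SYT of shape (6, 4, 2, 2, 2, 2) = 4511052

Hook-length formula: f^λ = n! / Π hook(c), product over all cells c of the Young diagram. For λ = (6, 4, 2, 2, 2, 2), n = 18 boxes. Hook lengths by row (left-to-right, top-to-bottom): [11, 10, 5, 4, 2, 1]; [8, 7, 2, 1]; [5, 4]; [4, 3]; [3, 2]; [2, 1]. Product of hooks = 1419264000. So f^λ = 18! / 1419264000 = 6402373705728000 / 1419264000 = 4511052.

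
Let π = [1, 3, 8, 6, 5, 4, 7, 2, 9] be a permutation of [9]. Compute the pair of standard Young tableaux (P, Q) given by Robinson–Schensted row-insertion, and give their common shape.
P = [1, 2, 4, 7, 9] / [3] / [5] / [6] / [8];  Q = [1, 2, 3, 7, 9] / [4] / [5] / [6] / [8];  common shape = (5, 1, 1, 1, 1)

Row-insert the values π_1, π_2, … into P one at a time, bumping the leftmost entry strictly greater than the inserted value down to the next row. The recording tableau Q records, in position (i, j), the step at which that cell was added to P.
  Insert 1 (step 1): P = [1];  Q = [1]
  Insert 3 (step 2): P = [1, 3];  Q = [1, 2]
  Insert 8 (step 3): P = [1, 3, 8];  Q = [1, 2, 3]
  Insert 6 (step 4): P = [1, 3, 6] / [8];  Q = [1, 2, 3] / [4]
  Insert 5 (step 5): P = [1, 3, 5] / [6] / [8];  Q = [1, 2, 3] / [4] / [5]
  Insert 4 (step 6): P = [1, 3, 4] / [5] / [6] / [8];  Q = [1, 2, 3] / [4] / [5] / [6]
  Insert 7 (step 7): P = [1, 3, 4, 7] / [5] / [6] / [8];  Q = [1, 2, 3, 7] / [4] / [5] / [6]
  Insert 2 (step 8): P = [1, 2, 4, 7] / [3] / [5] / [6] / [8];  Q = [1, 2, 3, 7] / [4] / [5] / [6] / [8]
  Insert 9 (step 9): P = [1, 2, 4, 7, 9] / [3] / [5] / [6] / [8];  Q = [1, 2, 3, 7, 9] / [4] / [5] / [6] / [8]
Final shape: (5, 1, 1, 1, 1).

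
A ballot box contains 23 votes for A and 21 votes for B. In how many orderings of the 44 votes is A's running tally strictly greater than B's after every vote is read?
Strict-lead orderings = 91482563640

Total orderings of the 44 votes with 23 for A: C(44, 23) = 2012616400080. By the Bertrand ballot formula (Cycle Lemma / reflection principle), the number of orderings in which A is strictly ahead of B throughout is (p − q)/(p + q) · C(p + q, p) = (23 − 21)/(23 + 21) · 2012616400080 = 91482563640.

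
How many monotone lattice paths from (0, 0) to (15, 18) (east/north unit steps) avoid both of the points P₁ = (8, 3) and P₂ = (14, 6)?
Number of paths = 1008694860

Inclusion–exclusion. Total paths: C(33, 15) = 1037158320. Through P₁: C(11, 8)·C(22, 7) = 28139760. Through P₂: C(20, 14)·C(13, 1) = 503880. Since P₁ is strictly southwest of P₂, a monotone path through both must visit P₁ then P₂; paths through both = C(11, 8)·C(9, 6)·C(13, 1) = 180180. Avoid both = 1037158320 − 28139760 − 503880 + 180180 = 1008694860.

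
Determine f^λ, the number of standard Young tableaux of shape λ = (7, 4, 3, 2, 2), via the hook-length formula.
# SYT of shape (7, 4, 3, 2, 2) = 9165312

Hook-length formula: f^λ = n! / Π hook(c), product over all cells c of the Young diagram. For λ = (7, 4, 3, 2, 2), n = 18 boxes. Hook lengths by row (left-to-right, top-to-bottom): [11, 10, 7, 5, 3, 2, 1]; [7, 6, 3, 1]; [5, 4, 1]; [3, 2]; [2, 1]. Product of hooks = 698544000. So f^λ = 18! / 698544000 = 6402373705728000 / 698544000 = 9165312.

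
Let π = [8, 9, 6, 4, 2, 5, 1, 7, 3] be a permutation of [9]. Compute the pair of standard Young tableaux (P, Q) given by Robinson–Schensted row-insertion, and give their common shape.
P = [1, 3, 7] / [2, 5] / [4, 9] / [6] / [8];  Q = [1, 2, 8] / [3, 6] / [4, 9] / [5] / [7];  common shape = (3, 2, 2, 1, 1)

Row-insert the values π_1, π_2, … into P one at a time, bumping the leftmost entry strictly greater than the inserted value down to the next row. The recording tableau Q records, in position (i, j), the step at which that cell was added to P.
  Insert 8 (step 1): P = [8];  Q = [1]
  Insert 9 (step 2): P = [8, 9];  Q = [1, 2]
  Insert 6 (step 3): P = [6, 9] / [8];  Q = [1, 2] / [3]
  Insert 4 (step 4): P = [4, 9] / [6] / [8];  Q = [1, 2] / [3] / [4]
  Insert 2 (step 5): P = [2, 9] / [4] / [6] / [8];  Q = [1, 2] / [3] / [4] / [5]
  Insert 5 (step 6): P = [2, 5] / [4, 9] / [6] / [8];  Q = [1, 2] / [3, 6] / [4] / [5]
  Insert 1 (step 7): P = [1, 5] / [2, 9] / [4] / [6] / [8];  Q = [1, 2] / [3, 6] / [4] / [5] / [7]
  Insert 7 (step 8): P = [1, 5, 7] / [2, 9] / [4] / [6] / [8];  Q = [1, 2, 8] / [3, 6] / [4] / [5] / [7]
  Insert 3 (step 9): P = [1, 3, 7] / [2, 5] / [4, 9] / [6] / [8];  Q = [1, 2, 8] / [3, 6] / [4, 9] / [5] / [7]
Final shape: (3, 2, 2, 1, 1).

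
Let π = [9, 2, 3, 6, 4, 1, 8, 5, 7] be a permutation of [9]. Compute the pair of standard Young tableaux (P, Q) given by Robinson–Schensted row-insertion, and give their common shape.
P = [1, 3, 4, 5, 7] / [2, 8] / [6] / [9];  Q = [1, 3, 4, 7, 9] / [2, 8] / [5] / [6];  common shape = (5, 2, 1, 1)

Row-insert the values π_1, π_2, … into P one at a time, bumping the leftmost entry strictly greater than the inserted value down to the next row. The recording tableau Q records, in position (i, j), the step at which that cell was added to P.
  Insert 9 (step 1): P = [9];  Q = [1]
  Insert 2 (step 2): P = [2] / [9];  Q = [1] / [2]
  Insert 3 (step 3): P = [2, 3] / [9];  Q = [1, 3] / [2]
  Insert 6 (step 4): P = [2, 3, 6] / [9];  Q = [1, 3, 4] / [2]
  Insert 4 (step 5): P = [2, 3, 4] / [6] / [9];  Q = [1, 3, 4] / [2] / [5]
  Insert 1 (step 6): P = [1, 3, 4] / [2] / [6] / [9];  Q = [1, 3, 4] / [2] / [5] / [6]
  Insert 8 (step 7): P = [1, 3, 4, 8] / [2] / [6] / [9];  Q = [1, 3, 4, 7] / [2] / [5] / [6]
  Insert 5 (step 8): P = [1, 3, 4, 5] / [2, 8] / [6] / [9];  Q = [1, 3, 4, 7] / [2, 8] / [5] / [6]
  Insert 7 (step 9): P = [1, 3, 4, 5, 7] / [2, 8] / [6] / [9];  Q = [1, 3, 4, 7, 9] / [2, 8] / [5] / [6]
Final shape: (5, 2, 1, 1).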